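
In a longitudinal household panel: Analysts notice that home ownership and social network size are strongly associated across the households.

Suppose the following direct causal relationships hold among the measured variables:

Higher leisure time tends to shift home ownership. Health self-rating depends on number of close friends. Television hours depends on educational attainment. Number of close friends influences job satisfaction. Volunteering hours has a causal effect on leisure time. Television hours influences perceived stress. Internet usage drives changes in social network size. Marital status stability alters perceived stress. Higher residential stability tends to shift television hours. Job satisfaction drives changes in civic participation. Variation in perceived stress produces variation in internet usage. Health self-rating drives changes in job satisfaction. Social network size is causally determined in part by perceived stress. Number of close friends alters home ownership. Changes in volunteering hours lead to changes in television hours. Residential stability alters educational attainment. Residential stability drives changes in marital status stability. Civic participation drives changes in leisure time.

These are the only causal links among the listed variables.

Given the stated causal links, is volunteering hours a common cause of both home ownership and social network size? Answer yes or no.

yes

Volunteering hours has a causal path to home ownership (volunteering hours → leisure time → home ownership) and to social network size (volunteering hours → television hours → perceived stress → social network size), so it is a common cause of both — a confounder.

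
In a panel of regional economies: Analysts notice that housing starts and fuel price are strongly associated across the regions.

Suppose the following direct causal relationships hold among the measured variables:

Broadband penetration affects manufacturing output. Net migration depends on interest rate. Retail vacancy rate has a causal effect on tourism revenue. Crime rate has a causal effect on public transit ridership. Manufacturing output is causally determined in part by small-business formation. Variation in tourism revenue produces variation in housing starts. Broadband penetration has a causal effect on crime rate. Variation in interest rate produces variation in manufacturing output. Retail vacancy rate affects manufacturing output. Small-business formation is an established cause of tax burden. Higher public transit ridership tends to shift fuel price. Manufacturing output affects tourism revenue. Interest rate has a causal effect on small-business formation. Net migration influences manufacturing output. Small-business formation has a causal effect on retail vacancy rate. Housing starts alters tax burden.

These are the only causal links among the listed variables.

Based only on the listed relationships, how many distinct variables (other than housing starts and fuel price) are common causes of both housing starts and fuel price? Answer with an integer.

The common causes are: broadband penetration (to housing starts via broadband penetration → manufacturing output → tourism revenue → housing starts; to fuel price via broadband penetration → crime rate → public transit ridership → fuel price).
Every other variable lacks a causal path to at least one of housing starts and fuel price.

1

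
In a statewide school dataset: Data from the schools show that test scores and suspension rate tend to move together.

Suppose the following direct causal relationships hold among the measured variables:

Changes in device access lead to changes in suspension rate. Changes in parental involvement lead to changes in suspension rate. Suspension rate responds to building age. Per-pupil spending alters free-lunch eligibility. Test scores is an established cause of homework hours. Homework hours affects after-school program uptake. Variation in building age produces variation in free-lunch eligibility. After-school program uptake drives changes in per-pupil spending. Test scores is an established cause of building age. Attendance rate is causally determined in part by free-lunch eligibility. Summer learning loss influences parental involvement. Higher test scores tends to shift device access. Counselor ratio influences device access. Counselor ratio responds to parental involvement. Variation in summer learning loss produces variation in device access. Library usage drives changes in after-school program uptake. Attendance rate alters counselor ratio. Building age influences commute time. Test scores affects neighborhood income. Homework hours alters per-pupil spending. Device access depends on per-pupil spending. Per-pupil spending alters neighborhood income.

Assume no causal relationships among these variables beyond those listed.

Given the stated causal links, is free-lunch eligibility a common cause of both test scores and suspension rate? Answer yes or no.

no

Free-lunch eligibility has no stated causal path to test scores. A confounder must cause both variables, so free-lunch eligibility does not qualify.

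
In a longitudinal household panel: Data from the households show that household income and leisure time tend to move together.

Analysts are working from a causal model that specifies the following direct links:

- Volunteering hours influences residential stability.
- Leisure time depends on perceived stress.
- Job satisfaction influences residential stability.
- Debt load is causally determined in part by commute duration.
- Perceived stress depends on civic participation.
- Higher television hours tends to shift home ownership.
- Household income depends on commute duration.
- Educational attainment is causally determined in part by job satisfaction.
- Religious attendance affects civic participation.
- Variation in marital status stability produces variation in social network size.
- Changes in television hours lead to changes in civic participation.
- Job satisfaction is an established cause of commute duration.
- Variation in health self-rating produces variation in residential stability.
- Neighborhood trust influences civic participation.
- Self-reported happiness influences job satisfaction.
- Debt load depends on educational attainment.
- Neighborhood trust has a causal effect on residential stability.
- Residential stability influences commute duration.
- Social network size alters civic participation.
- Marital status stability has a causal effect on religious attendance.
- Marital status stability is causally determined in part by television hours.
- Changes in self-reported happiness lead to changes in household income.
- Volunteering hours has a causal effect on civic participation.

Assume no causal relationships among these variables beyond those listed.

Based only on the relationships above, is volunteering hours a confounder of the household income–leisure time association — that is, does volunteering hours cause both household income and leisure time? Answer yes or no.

Volunteering hours has a causal path to household income (volunteering hours → residential stability → commute duration → household income) and to leisure time (volunteering hours → civic participation → perceived stress → leisure time), so it is a common cause of both — a confounder.

yes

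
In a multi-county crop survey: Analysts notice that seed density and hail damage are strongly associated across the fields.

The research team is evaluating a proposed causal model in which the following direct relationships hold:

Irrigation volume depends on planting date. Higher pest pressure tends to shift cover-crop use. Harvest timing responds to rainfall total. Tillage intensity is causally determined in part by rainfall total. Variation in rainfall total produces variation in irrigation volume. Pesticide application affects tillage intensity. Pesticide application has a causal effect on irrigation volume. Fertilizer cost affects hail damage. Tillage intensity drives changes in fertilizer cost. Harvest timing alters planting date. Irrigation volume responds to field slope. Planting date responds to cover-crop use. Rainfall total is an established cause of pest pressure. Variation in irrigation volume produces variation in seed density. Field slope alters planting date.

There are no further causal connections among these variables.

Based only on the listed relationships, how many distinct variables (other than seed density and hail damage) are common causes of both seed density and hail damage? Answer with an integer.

The common causes are: pesticide application (to seed density via pesticide application → irrigation volume → seed density; to hail damage via pesticide application → tillage intensity → fertilizer cost → hail damage); rainfall total (to seed density via rainfall total → irrigation volume → seed density; to hail damage via rainfall total → tillage intensity → fertilizer cost → hail damage).
Every other variable lacks a causal path to at least one of seed density and hail damage.

2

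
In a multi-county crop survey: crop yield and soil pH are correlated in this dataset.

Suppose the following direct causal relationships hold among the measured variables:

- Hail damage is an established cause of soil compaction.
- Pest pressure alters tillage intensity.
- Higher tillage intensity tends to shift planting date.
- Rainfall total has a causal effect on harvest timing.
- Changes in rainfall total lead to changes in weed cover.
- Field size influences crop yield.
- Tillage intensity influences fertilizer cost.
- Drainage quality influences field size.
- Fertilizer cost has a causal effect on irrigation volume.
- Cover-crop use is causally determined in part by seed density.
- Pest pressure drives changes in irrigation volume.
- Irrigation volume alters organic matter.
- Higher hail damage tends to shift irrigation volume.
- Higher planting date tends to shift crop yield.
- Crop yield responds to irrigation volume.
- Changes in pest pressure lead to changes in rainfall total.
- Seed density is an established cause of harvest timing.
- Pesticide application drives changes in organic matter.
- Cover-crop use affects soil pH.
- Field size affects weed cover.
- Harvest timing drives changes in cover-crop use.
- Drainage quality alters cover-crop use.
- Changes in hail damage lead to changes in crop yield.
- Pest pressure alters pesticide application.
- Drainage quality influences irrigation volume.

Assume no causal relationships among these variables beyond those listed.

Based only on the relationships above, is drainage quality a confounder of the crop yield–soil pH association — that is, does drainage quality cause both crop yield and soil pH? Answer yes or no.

Drainage quality has a causal path to crop yield (drainage quality → irrigation volume → crop yield) and to soil pH (drainage quality → cover-crop use → soil pH), so it is a common cause of both — a confounder.

yes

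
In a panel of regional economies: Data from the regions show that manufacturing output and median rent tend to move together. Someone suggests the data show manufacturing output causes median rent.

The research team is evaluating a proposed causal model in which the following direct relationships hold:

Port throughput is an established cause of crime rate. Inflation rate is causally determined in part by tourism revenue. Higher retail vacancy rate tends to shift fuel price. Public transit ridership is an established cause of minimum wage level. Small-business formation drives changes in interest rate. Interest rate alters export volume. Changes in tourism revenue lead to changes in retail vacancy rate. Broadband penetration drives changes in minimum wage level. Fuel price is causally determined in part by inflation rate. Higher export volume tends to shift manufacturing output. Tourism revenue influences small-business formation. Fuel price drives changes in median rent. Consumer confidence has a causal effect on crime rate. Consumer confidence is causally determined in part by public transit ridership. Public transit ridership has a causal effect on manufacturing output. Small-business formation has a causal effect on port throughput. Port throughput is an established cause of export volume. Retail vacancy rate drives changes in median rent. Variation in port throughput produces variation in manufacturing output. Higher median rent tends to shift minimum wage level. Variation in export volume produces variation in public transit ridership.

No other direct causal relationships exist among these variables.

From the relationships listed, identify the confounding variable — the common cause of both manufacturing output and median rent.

Tourism revenue has a causal path to manufacturing output (tourism revenue → small-business formation → port throughput → manufacturing output) and a separate causal path to median rent (tourism revenue → retail vacancy rate → median rent), so it is a common cause of both.
No stated relationship gives manufacturing output a causal route to median rent, so the correlation is explained by the shared upstream cause rather than a direct effect.

tourism revenue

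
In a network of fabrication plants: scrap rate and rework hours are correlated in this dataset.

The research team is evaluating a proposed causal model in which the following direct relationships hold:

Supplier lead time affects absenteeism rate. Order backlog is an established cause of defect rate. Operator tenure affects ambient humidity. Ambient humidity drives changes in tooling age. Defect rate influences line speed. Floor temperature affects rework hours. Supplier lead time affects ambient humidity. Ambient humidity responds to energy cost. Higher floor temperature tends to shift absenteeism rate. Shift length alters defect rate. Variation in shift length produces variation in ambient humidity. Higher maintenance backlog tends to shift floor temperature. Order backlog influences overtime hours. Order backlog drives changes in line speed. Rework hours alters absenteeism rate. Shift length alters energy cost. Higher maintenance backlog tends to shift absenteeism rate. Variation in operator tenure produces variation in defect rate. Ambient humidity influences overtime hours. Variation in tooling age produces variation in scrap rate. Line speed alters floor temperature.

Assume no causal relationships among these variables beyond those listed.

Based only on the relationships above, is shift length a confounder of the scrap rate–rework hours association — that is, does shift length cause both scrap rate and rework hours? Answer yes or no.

Shift length has a causal path to scrap rate (shift length → ambient humidity → tooling age → scrap rate) and to rework hours (shift length → defect rate → line speed → floor temperature → rework hours), so it is a common cause of both — a confounder.

yes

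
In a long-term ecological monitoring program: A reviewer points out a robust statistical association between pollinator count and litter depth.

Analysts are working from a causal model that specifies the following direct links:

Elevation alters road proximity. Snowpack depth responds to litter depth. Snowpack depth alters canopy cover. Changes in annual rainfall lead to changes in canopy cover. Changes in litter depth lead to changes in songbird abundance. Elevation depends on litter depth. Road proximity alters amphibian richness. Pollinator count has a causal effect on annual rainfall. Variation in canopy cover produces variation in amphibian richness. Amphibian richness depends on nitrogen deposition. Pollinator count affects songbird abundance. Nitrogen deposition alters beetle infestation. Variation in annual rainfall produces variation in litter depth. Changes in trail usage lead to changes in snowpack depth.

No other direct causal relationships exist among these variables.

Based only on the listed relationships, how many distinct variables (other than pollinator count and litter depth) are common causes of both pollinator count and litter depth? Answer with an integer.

0

No listed variable has a causal path to both pollinator count and litter depth, so there are no common causes.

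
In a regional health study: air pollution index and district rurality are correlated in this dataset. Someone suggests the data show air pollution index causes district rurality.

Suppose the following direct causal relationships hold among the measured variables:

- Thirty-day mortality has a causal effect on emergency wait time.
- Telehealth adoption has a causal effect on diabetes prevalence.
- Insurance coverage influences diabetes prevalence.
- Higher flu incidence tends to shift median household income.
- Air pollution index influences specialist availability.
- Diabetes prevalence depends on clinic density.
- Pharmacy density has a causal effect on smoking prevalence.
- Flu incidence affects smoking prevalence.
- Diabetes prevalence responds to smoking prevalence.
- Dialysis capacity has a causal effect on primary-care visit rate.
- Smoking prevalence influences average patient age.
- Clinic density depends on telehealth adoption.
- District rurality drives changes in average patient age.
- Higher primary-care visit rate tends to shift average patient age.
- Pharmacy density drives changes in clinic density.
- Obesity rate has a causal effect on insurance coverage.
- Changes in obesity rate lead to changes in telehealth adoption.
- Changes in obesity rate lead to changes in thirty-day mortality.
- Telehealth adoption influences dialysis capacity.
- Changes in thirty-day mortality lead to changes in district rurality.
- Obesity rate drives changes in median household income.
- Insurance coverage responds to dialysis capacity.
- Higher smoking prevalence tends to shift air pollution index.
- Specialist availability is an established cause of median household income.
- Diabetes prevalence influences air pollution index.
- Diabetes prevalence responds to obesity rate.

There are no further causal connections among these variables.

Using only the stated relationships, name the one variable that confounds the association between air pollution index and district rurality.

Obesity rate has a causal path to air pollution index (obesity rate → diabetes prevalence → air pollution index) and a separate causal path to district rurality (obesity rate → thirty-day mortality → district rurality), so it is a common cause of both.
No stated relationship gives air pollution index a causal route to district rurality, so the correlation is explained by the shared upstream cause rather than a direct effect.

obesity rate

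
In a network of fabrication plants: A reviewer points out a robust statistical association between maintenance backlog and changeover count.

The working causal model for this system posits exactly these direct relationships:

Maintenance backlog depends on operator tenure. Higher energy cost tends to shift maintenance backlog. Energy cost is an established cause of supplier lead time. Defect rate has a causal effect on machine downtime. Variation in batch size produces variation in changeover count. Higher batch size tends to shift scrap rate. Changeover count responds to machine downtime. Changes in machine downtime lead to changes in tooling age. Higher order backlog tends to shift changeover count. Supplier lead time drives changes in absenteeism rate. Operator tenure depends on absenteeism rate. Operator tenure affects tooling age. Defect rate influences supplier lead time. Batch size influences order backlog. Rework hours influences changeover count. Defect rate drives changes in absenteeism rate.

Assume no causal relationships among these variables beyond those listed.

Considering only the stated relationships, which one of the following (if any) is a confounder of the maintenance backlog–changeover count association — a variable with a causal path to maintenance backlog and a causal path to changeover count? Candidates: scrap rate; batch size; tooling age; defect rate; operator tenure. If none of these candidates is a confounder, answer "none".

Defect rate causes maintenance backlog (defect rate → absenteeism rate → operator tenure → maintenance backlog) and also causes changeover count (defect rate → machine downtime → changeover count); it is a common cause of both.
Each of the other candidates lacks a causal path to at least one of maintenance backlog and changeover count, so they do not confound the relationship.

defect rate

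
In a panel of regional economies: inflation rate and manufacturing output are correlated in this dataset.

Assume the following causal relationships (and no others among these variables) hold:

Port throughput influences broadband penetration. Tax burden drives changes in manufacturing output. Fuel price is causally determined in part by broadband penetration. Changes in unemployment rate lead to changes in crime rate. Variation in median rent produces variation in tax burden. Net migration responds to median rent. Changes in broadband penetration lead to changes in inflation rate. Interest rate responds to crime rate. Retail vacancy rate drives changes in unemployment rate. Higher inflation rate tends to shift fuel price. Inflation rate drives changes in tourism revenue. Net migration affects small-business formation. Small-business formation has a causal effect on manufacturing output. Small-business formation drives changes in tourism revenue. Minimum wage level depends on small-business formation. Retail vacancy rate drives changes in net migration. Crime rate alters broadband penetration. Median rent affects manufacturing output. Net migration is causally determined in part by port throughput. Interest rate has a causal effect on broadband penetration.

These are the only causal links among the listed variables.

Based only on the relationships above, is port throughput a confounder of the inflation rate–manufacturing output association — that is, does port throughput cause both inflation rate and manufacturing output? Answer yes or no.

yes

Port throughput has a causal path to inflation rate (port throughput → broadband penetration → inflation rate) and to manufacturing output (port throughput → net migration → small-business formation → manufacturing output), so it is a common cause of both — a confounder.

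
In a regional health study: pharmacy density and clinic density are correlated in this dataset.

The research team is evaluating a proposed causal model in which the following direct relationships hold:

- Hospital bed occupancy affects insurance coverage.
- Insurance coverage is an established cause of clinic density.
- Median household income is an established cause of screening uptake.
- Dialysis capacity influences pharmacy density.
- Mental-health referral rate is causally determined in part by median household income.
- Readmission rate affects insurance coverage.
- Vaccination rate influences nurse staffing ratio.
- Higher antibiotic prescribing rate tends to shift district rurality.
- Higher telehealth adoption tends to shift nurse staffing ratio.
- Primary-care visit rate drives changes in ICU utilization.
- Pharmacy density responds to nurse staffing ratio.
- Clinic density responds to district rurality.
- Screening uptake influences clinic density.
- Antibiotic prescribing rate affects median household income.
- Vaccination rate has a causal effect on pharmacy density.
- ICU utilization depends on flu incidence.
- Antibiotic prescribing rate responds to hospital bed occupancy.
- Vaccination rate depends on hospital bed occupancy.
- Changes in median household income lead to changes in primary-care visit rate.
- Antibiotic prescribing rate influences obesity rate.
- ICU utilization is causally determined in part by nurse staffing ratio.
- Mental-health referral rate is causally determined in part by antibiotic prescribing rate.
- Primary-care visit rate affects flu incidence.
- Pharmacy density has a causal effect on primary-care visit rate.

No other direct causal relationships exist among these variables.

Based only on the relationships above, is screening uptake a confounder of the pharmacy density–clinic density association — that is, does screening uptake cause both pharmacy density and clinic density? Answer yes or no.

Screening uptake has no stated causal path to pharmacy density. A confounder must cause both variables, so screening uptake does not qualify.

no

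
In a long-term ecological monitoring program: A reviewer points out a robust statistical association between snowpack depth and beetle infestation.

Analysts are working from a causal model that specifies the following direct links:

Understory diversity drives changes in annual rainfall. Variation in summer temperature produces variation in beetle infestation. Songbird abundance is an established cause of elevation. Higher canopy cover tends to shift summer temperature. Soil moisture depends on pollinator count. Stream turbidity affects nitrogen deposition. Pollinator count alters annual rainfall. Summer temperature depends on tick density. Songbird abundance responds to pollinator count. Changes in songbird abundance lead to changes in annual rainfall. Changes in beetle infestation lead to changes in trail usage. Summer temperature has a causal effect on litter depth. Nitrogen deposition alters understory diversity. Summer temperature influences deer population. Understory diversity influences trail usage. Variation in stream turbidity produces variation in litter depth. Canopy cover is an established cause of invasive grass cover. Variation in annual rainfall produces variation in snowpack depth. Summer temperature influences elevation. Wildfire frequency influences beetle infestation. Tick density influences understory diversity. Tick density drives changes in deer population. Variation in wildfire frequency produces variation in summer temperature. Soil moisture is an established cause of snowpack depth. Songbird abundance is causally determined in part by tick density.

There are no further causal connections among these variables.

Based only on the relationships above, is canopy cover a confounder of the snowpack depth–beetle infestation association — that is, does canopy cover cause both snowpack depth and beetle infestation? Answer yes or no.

no

Canopy cover has no stated causal path to snowpack depth. A confounder must cause both variables, so canopy cover does not qualify.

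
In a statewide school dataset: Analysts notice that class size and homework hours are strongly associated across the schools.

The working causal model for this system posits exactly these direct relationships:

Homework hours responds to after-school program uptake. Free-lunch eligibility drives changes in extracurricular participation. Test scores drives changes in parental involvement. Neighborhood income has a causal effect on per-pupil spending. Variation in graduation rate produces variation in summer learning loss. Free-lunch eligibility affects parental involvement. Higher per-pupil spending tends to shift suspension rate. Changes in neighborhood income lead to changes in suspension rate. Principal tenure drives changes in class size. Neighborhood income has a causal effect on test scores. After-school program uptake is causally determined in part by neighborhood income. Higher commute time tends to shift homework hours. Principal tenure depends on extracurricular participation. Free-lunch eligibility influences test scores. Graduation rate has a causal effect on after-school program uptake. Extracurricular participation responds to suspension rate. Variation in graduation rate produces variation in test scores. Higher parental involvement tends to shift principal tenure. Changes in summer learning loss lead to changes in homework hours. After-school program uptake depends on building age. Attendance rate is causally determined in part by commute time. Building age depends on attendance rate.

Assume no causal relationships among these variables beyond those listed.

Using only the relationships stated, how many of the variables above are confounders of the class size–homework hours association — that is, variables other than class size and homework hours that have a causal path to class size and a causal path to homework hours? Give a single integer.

2

The common causes are: graduation rate (to class size via graduation rate → test scores → parental involvement → principal tenure → class size; to homework hours via graduation rate → after-school program uptake → homework hours); neighborhood income (to class size via neighborhood income → suspension rate → extracurricular participation → principal tenure → class size; to homework hours via neighborhood income → after-school program uptake → homework hours).
Every other variable lacks a causal path to at least one of class size and homework hours.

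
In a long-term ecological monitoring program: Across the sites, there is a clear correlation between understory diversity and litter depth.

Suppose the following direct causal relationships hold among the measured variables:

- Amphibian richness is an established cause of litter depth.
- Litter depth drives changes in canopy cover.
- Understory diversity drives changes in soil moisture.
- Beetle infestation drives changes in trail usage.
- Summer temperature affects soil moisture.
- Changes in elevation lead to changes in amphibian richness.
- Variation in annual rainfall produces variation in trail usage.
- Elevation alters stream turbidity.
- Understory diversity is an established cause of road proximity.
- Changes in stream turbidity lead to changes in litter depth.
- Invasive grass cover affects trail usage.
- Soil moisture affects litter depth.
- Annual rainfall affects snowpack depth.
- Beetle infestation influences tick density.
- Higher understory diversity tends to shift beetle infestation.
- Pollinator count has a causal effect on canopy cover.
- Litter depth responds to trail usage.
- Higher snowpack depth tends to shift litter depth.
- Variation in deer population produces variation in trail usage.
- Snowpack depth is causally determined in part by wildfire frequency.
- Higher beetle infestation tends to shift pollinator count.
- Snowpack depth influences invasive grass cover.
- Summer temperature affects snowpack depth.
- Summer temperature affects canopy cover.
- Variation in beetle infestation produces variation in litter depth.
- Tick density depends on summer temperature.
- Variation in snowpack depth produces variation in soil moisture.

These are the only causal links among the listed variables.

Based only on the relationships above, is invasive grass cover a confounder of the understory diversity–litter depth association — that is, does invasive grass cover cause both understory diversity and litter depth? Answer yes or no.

no

Invasive grass cover has no stated causal path to understory diversity. A confounder must cause both variables, so invasive grass cover does not qualify.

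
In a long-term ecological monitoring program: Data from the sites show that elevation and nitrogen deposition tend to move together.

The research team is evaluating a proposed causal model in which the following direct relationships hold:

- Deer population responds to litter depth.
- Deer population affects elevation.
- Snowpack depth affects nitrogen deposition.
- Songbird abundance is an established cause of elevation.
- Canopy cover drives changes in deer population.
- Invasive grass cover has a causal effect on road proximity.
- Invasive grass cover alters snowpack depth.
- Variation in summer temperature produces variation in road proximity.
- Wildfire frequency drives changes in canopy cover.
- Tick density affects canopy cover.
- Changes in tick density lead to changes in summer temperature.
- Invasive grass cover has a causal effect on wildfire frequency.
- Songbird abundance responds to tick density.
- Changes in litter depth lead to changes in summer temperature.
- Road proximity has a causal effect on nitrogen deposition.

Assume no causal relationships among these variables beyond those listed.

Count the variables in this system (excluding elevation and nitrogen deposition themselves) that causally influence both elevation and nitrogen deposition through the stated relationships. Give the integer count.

3

The common causes are: invasive grass cover (to elevation via invasive grass cover → wildfire frequency → canopy cover → deer population → elevation; to nitrogen deposition via invasive grass cover → road proximity → nitrogen deposition); litter depth (to elevation via litter depth → deer population → elevation; to nitrogen deposition via litter depth → summer temperature → road proximity → nitrogen deposition); tick density (to elevation via tick density → songbird abundance → elevation; to nitrogen deposition via tick density → summer temperature → road proximity → nitrogen deposition).
Every other variable lacks a causal path to at least one of elevation and nitrogen deposition.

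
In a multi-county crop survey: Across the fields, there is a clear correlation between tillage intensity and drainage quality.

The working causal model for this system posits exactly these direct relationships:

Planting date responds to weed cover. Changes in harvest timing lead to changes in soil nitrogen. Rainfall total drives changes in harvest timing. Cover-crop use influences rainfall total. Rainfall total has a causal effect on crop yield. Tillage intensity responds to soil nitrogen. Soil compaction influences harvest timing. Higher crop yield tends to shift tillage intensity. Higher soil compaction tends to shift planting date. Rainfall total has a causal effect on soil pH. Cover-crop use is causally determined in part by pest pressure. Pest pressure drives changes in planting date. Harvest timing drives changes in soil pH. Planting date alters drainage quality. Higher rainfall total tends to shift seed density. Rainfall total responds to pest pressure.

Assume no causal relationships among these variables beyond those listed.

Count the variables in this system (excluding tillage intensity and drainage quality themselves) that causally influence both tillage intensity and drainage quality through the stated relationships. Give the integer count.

2

The common causes are: pest pressure (to tillage intensity via pest pressure → rainfall total → crop yield → tillage intensity; to drainage quality via pest pressure → planting date → drainage quality); soil compaction (to tillage intensity via soil compaction → harvest timing → soil nitrogen → tillage intensity; to drainage quality via soil compaction → planting date → drainage quality).
Every other variable lacks a causal path to at least one of tillage intensity and drainage quality.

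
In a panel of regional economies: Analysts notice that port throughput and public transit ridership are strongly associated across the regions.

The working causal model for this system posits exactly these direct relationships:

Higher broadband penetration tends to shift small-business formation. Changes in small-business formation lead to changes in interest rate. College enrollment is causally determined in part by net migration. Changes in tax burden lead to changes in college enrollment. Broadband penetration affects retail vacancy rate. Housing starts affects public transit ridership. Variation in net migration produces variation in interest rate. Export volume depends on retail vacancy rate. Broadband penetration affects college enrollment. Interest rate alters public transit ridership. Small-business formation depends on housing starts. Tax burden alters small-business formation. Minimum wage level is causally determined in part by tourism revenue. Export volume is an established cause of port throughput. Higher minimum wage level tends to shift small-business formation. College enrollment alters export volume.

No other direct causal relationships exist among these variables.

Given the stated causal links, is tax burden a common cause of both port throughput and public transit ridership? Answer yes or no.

Tax burden has a causal path to port throughput (tax burden → college enrollment → export volume → port throughput) and to public transit ridership (tax burden → small-business formation → interest rate → public transit ridership), so it is a common cause of both — a confounder.

yes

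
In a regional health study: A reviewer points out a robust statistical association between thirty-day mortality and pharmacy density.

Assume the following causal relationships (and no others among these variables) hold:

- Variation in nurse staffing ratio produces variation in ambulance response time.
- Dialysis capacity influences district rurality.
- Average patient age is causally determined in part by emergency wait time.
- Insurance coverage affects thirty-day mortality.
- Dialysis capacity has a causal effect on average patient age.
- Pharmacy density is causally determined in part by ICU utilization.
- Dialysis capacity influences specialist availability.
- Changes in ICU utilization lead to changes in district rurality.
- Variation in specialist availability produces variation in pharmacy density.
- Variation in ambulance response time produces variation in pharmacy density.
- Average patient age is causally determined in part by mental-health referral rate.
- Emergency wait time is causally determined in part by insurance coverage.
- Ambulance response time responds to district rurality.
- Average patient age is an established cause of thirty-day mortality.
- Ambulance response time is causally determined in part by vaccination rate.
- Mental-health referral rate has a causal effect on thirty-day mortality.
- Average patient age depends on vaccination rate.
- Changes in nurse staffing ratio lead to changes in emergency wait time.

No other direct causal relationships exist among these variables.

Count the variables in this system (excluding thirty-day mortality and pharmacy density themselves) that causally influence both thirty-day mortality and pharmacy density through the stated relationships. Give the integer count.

The common causes are: dialysis capacity (to thirty-day mortality via dialysis capacity → average patient age → thirty-day mortality; to pharmacy density via dialysis capacity → specialist availability → pharmacy density); nurse staffing ratio (to thirty-day mortality via nurse staffing ratio → emergency wait time → average patient age → thirty-day mortality; to pharmacy density via nurse staffing ratio → ambulance response time → pharmacy density); vaccination rate (to thirty-day mortality via vaccination rate → average patient age → thirty-day mortality; to pharmacy density via vaccination rate → ambulance response time → pharmacy density).
Every other variable lacks a causal path to at least one of thirty-day mortality and pharmacy density.

3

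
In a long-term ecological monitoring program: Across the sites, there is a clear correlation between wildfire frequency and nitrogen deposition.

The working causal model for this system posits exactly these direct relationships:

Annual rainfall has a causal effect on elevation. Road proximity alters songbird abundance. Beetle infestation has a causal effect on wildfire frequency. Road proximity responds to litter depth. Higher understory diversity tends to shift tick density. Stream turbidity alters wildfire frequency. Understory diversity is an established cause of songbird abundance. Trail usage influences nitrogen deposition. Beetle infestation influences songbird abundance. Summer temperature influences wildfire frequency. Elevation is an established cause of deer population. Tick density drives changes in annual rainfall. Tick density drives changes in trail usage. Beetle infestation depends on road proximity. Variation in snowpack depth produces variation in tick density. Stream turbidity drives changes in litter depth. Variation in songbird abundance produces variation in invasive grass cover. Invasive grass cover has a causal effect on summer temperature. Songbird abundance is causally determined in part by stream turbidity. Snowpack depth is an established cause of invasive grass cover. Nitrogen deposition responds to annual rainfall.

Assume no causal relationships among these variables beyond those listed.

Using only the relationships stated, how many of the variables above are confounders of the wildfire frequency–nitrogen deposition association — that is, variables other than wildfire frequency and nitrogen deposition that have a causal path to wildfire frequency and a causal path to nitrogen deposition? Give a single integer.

2

The common causes are: snowpack depth (to wildfire frequency via snowpack depth → invasive grass cover → summer temperature → wildfire frequency; to nitrogen deposition via snowpack depth → tick density → trail usage → nitrogen deposition); understory diversity (to wildfire frequency via understory diversity → songbird abundance → invasive grass cover → summer temperature → wildfire frequency; to nitrogen deposition via understory diversity → tick density → trail usage → nitrogen deposition).
Every other variable lacks a causal path to at least one of wildfire frequency and nitrogen deposition.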